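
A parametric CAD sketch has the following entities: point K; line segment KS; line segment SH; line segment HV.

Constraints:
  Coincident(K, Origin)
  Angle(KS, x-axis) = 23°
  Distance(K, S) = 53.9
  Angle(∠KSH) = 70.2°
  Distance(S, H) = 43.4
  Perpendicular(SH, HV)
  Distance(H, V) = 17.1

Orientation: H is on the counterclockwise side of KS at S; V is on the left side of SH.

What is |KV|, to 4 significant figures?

41.98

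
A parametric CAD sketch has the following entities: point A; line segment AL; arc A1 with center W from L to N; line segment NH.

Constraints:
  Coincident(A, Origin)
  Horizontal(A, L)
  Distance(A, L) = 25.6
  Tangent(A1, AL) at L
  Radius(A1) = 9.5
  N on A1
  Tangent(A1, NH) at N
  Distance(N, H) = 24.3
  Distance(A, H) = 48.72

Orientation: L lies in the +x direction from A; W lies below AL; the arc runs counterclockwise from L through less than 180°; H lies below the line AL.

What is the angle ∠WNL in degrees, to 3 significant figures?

23.7°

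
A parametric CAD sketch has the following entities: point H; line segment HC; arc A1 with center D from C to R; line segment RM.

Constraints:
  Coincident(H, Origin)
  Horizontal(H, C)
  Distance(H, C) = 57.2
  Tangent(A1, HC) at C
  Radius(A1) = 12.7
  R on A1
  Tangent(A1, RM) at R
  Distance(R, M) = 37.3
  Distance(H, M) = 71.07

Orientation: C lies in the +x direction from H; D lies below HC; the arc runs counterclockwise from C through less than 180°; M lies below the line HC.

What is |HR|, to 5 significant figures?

46.824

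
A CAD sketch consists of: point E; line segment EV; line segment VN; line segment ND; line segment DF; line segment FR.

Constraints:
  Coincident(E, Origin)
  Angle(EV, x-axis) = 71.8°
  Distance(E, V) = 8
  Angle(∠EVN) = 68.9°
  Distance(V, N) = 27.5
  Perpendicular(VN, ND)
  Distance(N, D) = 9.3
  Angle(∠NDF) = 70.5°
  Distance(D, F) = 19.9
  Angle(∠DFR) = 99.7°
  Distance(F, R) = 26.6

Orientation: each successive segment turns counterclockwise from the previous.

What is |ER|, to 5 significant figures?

32.712

∠NDF = 70.5° gives DF at 22.400° from the x-axis; with |DF| = 19.9, F = (-6.0971, 4.5037). ∠DFR = 99.7° gives FR at 102.70° from the x-axis; with |FR| = 26.6, R = (-11.945, 30.453). Then |ER| = |R − E| = 32.712.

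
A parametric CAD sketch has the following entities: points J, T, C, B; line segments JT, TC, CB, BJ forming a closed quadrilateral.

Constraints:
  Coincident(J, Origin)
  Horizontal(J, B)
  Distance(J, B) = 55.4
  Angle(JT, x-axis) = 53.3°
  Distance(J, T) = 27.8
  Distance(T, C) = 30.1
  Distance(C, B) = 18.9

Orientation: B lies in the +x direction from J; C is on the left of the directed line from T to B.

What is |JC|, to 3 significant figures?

49.0

Checks: J = (0.00, 0.00) ✓; |TC| = 30.10 ✓; |CB| = 18.90 ✓.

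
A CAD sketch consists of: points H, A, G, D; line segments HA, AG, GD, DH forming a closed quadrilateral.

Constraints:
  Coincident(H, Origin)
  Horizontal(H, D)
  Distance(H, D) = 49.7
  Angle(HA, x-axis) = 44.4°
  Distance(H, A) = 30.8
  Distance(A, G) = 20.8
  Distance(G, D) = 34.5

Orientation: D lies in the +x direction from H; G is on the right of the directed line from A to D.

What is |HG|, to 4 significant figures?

15.37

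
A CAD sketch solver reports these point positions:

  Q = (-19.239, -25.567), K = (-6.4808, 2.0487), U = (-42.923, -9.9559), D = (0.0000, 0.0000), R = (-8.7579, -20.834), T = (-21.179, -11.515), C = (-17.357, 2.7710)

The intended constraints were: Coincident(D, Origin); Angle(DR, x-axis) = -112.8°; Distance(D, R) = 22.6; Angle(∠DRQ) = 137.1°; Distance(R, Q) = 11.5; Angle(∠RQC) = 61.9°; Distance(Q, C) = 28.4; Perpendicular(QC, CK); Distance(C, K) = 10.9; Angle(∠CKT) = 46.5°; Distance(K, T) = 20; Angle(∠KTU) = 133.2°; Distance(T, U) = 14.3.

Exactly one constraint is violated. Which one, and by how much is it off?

Distance(T, U) = 14.3 — off by 7.50.

D = (0.00, 0.00) ✓; DR at -112.8° ✓; |DR| = 22.60 ✓; ∠DRQ = 137.1° ✓; |RQ| = 11.50 ✓; ∠RQC = 61.90° ✓; |QC| = 28.40 ✓; ∠(QC, CK) = 90.00° ✓; |CK| = 10.90 ✓; ∠CKT = 46.50° ✓; |KT| = 20.00 ✓; ∠KTU = 133.2° ✓; |TU| = 21.80 ✗.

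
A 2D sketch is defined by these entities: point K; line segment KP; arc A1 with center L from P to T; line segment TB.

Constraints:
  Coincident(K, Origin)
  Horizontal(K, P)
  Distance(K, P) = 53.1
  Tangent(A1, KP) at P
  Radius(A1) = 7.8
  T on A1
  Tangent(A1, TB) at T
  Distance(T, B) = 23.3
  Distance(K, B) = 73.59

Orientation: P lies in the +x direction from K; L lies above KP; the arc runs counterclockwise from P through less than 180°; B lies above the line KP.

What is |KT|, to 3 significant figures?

60.6

K is at the origin; K and P share the same y with |KP| = 53.1 and P on the +x side, so P = (53.1, 0.00). The tangent condition forces LP to be normal to KP, so L = P + (0, 7.8) = (53.1, 7.80). Since LT ⟂ TB (tangency), |LB| = √(7.8² + 23.3²) = 24.6 regardless of where T sits on A1. So B lies on both circle(K, 73.59) and circle(L, 24.6); the above-KP intersection is B = (68.5, 27.0). T is the foot of the tangent from B: T = (60.4, 5.11).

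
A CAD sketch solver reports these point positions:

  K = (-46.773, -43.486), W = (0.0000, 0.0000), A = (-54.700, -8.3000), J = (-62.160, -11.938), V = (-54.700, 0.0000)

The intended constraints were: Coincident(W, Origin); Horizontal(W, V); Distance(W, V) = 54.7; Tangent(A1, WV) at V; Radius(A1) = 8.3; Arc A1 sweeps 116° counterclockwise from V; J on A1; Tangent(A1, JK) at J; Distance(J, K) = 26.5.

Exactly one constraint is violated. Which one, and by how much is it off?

Distance(J, K) = 26.5 — off by 8.60.

W = (0.00, 0.00) ✓; W.y = 0.00, V.y = 0.00 ✓; |WV| = 54.70 ✓; ∠(AV, VW) = 90.00° ✓; |AV| = 8.300 ✓; bearing(A→J) − bearing(A→V) = 116.0° ✓; |AJ| = 8.300 ✓; ∠(AJ, JK) = 90.00° ✓; |JK| = 35.10 ✗.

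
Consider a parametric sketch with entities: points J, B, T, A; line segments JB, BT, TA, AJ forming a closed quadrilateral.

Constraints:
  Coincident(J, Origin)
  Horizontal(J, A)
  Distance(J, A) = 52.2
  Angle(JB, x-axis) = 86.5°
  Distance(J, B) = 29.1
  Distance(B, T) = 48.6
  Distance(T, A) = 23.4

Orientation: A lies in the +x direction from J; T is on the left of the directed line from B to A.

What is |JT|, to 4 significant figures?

55.19

J is at the origin; J and A share the same y with |JA| = 52.2 and A in +x, so A = (52.2, 0). JB runs at 86.5° with |JB| = 29.1, so B = (1.777, 29.05). T is determined by |BT| = 48.6 and |TA| = 23.4 together: it lies at the intersection of circle(B, 48.6) and circle(A, 23.4). With |BA| = 58.19, the foot of the radical line on BA is 44.69 from B and the perpendicular offset is √(48.6² − 44.69²) = 19.11. Taking the left-of-BA solution: T = (50.04, 23.30).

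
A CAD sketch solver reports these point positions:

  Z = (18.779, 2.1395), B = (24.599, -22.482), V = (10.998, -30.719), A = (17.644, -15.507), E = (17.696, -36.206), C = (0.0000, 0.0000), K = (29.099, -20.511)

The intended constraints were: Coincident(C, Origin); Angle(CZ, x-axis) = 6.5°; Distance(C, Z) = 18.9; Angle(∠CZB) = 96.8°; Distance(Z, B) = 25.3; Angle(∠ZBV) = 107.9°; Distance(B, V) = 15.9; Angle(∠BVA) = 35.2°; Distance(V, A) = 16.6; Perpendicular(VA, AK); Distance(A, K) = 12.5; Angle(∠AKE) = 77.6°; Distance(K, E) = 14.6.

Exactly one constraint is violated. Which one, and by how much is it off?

Distance(K, E) = 14.6 — off by 4.80.

C = (0.00, 0.00) ✓; CZ at 6.500° ✓; |CZ| = 18.90 ✓; ∠CZB = 96.80° ✓; |ZB| = 25.30 ✓; ∠ZBV = 107.9° ✓; |BV| = 15.90 ✓; ∠BVA = 35.20° ✓; |VA| = 16.60 ✓; ∠(VA, AK) = 90.00° ✓; |AK| = 12.50 ✓; ∠AKE = 77.60° ✓; |KE| = 19.40 ✗.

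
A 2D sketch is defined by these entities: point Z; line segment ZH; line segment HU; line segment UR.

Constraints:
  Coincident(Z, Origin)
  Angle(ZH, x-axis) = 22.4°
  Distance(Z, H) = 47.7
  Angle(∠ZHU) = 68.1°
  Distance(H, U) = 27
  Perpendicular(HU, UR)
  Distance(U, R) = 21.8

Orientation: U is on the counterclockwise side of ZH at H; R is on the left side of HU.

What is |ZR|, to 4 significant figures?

24.27

Z is at the origin; ZH runs at 22.4° with length 47.7, so H = 47.7·(cos 22.4°, sin 22.4°) = (44.10, 18.18). ∠ZHU = 68.1°, so HU runs at 22.4° + (180° − 68.1°) = 134.3° from the x-axis; with |HU| = 27.0, U = H + 27.0·(cos 134.3°, sin 134.3°) = (25.24, 37.50). HU ⟂ UR; with |UR| = 21.8 on the left of HU, R = U + 21.8·(-0.7157, -0.6984) = (9.642, 22.28). Then |ZR| = |R − Z| = 24.27.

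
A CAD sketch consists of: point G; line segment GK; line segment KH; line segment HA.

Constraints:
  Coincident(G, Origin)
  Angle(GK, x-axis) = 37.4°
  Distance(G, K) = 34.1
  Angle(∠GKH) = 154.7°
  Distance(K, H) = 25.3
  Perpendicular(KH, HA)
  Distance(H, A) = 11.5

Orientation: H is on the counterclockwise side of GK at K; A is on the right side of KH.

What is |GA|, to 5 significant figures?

61.889

G is at the origin; GK runs at 37.4° with length 34.1, so K = 34.1·(cos 37.4°, sin 37.4°) = (27.090, 20.712). ∠GKH = 154.7°, so KH runs at 37.4° + (180° − 154.7°) = 62.700° from the x-axis; with |KH| = 25.3, H = K + 25.3·(cos 62.700°, sin 62.700°) = (38.693, 43.194). KH ⟂ HA; with |HA| = 11.5 on the right of KH, A = H + 11.5·(0.88862, -0.45865) = (48.912, 37.919). Then |GA| = |A − G| = 61.889.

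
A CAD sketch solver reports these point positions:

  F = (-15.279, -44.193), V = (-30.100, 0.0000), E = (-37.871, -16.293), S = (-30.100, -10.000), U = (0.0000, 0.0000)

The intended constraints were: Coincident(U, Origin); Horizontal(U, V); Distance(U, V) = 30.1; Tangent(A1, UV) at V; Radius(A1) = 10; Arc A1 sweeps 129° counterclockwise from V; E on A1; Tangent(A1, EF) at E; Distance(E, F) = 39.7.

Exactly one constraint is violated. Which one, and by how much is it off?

Distance(E, F) = 39.7 — off by 3.80.

U = (0.00, 0.00) ✓; U.y = 0.00, V.y = 0.00 ✓; |UV| = 30.10 ✓; ∠(SV, VU) = 90.00° ✓; |SV| = 10.00 ✓; bearing(S→E) − bearing(S→V) = 129.0° ✓; |SE| = 10.00 ✓; ∠(SE, EF) = 90.00° ✓; |EF| = 35.90 ✗.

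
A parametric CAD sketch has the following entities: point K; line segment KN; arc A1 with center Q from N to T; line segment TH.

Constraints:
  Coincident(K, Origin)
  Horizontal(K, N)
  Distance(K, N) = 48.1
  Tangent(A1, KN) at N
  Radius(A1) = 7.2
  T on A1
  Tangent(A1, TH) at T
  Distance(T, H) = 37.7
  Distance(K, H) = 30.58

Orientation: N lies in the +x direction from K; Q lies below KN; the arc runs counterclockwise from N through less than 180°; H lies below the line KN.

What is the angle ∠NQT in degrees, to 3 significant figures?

41.2°

Checks: K.y = 0.00, N.y = 0.00 ✓; ∠(QN, NK) = 90.00° ✓; |QT| = 7.200 ✓; ∠(QT, TH) = 90.00° ✓; |TH| = 37.70 ✓; |KH| = 30.58 ✓.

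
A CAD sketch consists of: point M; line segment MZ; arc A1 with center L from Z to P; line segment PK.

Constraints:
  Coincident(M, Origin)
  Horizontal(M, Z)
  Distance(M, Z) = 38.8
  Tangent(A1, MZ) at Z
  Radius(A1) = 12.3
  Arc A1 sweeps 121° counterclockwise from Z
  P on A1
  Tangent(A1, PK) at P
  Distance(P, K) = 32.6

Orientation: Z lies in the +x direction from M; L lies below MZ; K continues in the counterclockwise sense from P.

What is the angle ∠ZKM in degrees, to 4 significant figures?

36.40°

M is at the origin; M and Z share the same y with |MZ| = 38.8 and Z on the +x side, so Z = (38.80, 0.000). A1 meets MZ tangentially, so LZ is at right angles to MZ, so L = Z + (0, -12.3) = (38.80, -12.30). On A1, Z sits at bearing 90° from L; a 121° counterclockwise sweep puts P at bearing 211°, so P = L + 12.3·(cos 211°, sin 211°) = (28.26, -18.63). Since A1 is tangent to PK there, LP ⟂ PK, so PK runs along (−sin 211°, cos 211°); with |PK| = 32.6, K = (45.05, -46.58). Then cos ∠ZKM = KZ·KM / (|KZ||KM|), giving 36.40°.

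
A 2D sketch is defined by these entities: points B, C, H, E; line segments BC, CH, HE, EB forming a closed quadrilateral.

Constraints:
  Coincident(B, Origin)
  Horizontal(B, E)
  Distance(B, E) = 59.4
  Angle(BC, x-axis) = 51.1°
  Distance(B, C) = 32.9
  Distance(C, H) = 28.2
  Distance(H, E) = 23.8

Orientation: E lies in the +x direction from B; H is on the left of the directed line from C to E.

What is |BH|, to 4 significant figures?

52.92

Checks: B.y = 0.00, E.y = 0.00 ✓; |CH| = 28.20 ✓; |HE| = 23.80 ✓.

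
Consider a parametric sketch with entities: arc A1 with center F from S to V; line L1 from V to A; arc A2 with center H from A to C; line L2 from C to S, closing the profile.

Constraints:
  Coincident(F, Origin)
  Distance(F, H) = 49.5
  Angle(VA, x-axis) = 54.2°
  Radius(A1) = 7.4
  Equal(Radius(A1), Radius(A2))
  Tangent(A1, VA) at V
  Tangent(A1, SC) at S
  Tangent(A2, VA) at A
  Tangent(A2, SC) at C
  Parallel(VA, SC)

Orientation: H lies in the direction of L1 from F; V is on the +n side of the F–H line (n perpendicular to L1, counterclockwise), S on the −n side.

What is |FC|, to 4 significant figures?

50.05

Tangency of A1 to both parallel lines with radius 7.4 puts V and S at F ± 7.4·n: V = (-6.002, 4.329), S = (6.002, -4.329). Equal radii place A and C the same way about H: A = H + 7.4·n = (22.95, 44.48), C = H − 7.4·n = (34.96, 35.82). Then |FC| = |C − F| = 50.05.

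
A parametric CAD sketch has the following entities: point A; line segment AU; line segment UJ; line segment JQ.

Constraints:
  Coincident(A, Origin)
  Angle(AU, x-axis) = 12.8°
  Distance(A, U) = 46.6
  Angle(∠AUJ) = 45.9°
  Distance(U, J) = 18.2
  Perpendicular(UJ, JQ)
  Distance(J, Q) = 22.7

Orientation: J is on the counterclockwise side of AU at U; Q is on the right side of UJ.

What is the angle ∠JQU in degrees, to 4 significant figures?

38.72°

∠AUJ = 45.9°, so UJ runs at 12.8° + (180° − 45.9°) = 146.9° from the x-axis; with |UJ| = 18.2, J = U + 18.2·(cos 146.9°, sin 146.9°) = (30.20, 20.26). The perpendicularity gives JQ at right angles to UJ; with |JQ| = 22.7 on the right of UJ, Q = J + 22.7·(0.5461, 0.8377) = (42.59, 39.28). Then cos ∠JQU = QJ·QU / (|QJ||QU|), giving 38.72°.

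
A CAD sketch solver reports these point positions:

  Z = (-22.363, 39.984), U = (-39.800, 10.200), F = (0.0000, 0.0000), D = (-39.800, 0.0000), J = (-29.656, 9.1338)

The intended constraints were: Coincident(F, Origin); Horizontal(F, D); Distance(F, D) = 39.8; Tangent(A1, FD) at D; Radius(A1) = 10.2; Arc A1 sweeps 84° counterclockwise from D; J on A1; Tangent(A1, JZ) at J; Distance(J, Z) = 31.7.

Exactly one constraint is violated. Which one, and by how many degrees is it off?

Tangent(A1, JZ) at J — off by 7.30°.

F = (0.00, 0.00) ✓; F.y = 0.00, D.y = 0.00 ✓; |FD| = 39.80 ✓; ∠(UD, DF) = 90.00° ✓; |UD| = 10.20 ✓; bearing(U→J) − bearing(U→D) = 84.00° ✓; |UJ| = 10.20 ✓; ∠(UJ, JZ) = 97.30° ✗; |JZ| = 31.70 ✓.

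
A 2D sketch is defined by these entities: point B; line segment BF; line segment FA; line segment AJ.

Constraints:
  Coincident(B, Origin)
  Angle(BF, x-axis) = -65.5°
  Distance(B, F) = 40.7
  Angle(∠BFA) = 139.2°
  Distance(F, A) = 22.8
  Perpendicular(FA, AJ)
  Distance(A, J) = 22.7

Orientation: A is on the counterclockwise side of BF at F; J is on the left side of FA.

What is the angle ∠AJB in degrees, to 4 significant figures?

94.15°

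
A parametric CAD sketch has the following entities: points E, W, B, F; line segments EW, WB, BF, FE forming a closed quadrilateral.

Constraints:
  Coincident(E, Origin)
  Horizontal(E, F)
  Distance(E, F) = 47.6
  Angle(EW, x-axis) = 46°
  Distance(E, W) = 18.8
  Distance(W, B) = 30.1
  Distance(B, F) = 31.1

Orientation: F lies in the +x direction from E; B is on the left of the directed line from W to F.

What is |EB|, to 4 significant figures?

48.58

E is at the origin; E and F share the same y with |EF| = 47.6 and F in +x, so F = (47.6, 0). EW runs at 46.0° with |EW| = 18.8, so W = (13.06, 13.52). B is determined by |WB| = 30.1 and |BF| = 31.1 together: it lies at the intersection of circle(W, 30.1) and circle(F, 31.1). With |WF| = 37.09, the foot of the radical line on WF is 17.72 from W and the perpendicular offset is √(30.1² − 17.72²) = 24.33. Taking the left-of-WF solution: B = (38.43, 29.72).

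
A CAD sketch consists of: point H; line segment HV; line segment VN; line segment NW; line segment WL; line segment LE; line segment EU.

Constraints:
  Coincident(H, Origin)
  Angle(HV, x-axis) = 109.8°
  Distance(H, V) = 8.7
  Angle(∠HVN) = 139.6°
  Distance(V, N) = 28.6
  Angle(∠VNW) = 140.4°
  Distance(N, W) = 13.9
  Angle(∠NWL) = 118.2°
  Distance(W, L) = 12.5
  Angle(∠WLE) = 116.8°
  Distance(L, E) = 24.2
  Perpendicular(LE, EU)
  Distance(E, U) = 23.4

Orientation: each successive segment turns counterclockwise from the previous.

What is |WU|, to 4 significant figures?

32.25

∠WLE = 116.8° gives LE at -45.20° from the x-axis; with |LE| = 24.2, E = (-28.36, -8.999). The perpendicularity gives EU at right angles to LE, so EU runs at 44.80°; with |EU| = 23.4, U = (-11.75, 7.489). Then |WU| = |U − W| = 32.25.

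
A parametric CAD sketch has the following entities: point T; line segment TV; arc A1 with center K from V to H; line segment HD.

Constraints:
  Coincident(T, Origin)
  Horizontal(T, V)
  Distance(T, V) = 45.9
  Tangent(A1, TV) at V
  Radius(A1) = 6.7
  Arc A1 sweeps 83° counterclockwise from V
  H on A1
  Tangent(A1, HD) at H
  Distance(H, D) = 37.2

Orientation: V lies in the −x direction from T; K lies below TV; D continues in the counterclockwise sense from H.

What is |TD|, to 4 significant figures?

71.35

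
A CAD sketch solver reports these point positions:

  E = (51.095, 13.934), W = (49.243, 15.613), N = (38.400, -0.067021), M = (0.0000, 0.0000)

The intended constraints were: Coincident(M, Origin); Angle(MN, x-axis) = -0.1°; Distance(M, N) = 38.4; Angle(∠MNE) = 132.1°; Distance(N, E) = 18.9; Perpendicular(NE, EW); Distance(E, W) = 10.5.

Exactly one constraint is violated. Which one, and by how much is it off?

Distance(E, W) = 10.5 — off by 8.00.

M = (0.00, 0.00) ✓; MN at -0.1000° ✓; |MN| = 38.40 ✓; ∠MNE = 132.1° ✓; |NE| = 18.90 ✓; ∠(NE, EW) = 90.00° ✓; |EW| = 2.500 ✗.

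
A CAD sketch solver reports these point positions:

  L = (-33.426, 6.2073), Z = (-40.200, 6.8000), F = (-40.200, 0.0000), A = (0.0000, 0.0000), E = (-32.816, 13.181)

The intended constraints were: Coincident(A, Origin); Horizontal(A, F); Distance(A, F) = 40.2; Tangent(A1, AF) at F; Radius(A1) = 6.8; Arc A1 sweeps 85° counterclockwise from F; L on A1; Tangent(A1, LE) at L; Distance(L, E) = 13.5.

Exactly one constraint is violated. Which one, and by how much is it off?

Distance(L, E) = 13.5 — off by 6.50.

A = (0.00, 0.00) ✓; A.y = 0.00, F.y = 0.00 ✓; |AF| = 40.20 ✓; ∠(ZF, FA) = 90.00° ✓; |ZF| = 6.800 ✓; bearing(Z→L) − bearing(Z→F) = 85.00° ✓; |ZL| = 6.800 ✓; ∠(ZL, LE) = 90.00° ✓; |LE| = 7.000 ✗.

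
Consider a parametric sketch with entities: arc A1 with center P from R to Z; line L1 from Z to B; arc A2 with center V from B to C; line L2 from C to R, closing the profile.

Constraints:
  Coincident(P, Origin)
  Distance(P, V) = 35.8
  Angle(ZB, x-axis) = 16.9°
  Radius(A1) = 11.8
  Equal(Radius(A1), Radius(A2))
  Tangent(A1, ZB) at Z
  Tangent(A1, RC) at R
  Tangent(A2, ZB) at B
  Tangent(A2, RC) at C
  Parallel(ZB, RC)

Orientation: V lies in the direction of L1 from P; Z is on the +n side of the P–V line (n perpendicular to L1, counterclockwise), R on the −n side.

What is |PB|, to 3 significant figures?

37.7

The slot axis is L1's direction at 16.9°, so u = (cos 16.9°, sin 16.9°) = (0.957, 0.291) and n = (−sin 16.9°, cos 16.9°) = (-0.291, 0.957). P is at the origin and V lies 35.8 along u from P, so V = 35.8·u = (34.3, 10.4). Tangency of A1 to both parallel lines with radius 11.8 puts Z and R at P ± 11.8·n: Z = (-3.43, 11.3), R = (3.43, -11.3). Equal radii place B and C the same way about V: B = V + 11.8·n = (30.8, 21.7), C = V − 11.8·n = (37.7, -0.883). Then |PB| = |B − P| = 37.7.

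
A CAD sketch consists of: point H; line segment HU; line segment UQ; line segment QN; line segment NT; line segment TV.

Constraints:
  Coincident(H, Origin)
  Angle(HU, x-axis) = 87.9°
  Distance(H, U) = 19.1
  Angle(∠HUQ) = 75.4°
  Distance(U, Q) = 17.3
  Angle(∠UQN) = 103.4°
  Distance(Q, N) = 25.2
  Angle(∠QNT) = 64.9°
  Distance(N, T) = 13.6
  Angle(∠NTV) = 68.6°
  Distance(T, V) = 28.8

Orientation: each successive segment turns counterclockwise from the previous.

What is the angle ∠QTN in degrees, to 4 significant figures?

82.73°

H is at the origin; HU runs at 87.9° with length 19.1, so U = (0.6999, 19.09). ∠HUQ = 75.4° gives UQ at -167.5° from the x-axis; with |UQ| = 17.3, Q = (-16.19, 15.34). ∠UQN = 103.4° gives QN at -90.90° from the x-axis; with |QN| = 25.2, N = (-16.59, -9.854). ∠QNT = 64.9° gives NT at 24.20° from the x-axis; with |NT| = 13.6, T = (-4.181, -4.279). Then cos ∠QTN = TQ·TN / (|TQ||TN|), giving 82.73°.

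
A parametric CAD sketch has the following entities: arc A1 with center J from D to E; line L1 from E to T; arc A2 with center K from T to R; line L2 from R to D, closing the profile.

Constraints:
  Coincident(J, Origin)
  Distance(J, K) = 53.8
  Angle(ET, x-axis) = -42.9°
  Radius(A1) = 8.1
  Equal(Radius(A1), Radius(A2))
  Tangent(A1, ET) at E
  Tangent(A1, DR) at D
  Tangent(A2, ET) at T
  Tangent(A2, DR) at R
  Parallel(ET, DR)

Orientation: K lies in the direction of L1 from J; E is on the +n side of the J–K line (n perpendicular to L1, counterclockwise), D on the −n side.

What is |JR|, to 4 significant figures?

54.41

The slot axis is L1's direction at -42.9°, so u = (cos -42.9°, sin -42.9°) = (0.7325, -0.6807) and n = (−sin -42.9°, cos -42.9°) = (0.6807, 0.7325). J is at the origin and K lies 53.8 along u from J, so K = 53.8·u = (39.41, -36.62). Tangency of A1 to both parallel lines with radius 8.1 puts E and D at J ± 8.1·n: E = (5.514, 5.934), D = (-5.514, -5.934). Equal radii place T and R the same way about K: T = K + 8.1·n = (44.92, -30.69), R = K − 8.1·n = (33.90, -42.56). Then |JR| = |R − J| = 54.41.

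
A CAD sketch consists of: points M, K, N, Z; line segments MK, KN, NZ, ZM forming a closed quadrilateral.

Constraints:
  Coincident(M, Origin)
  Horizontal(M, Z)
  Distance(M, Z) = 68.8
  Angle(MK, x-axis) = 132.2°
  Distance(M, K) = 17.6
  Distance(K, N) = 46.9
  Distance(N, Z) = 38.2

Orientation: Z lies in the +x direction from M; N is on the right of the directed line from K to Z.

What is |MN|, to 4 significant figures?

31.63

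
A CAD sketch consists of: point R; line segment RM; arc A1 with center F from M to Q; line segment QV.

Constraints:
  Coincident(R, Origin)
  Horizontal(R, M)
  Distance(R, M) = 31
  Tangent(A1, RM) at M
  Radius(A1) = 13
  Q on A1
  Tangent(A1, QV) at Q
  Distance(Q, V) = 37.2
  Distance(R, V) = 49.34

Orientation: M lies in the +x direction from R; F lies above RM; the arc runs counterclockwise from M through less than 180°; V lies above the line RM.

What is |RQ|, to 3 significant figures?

45.8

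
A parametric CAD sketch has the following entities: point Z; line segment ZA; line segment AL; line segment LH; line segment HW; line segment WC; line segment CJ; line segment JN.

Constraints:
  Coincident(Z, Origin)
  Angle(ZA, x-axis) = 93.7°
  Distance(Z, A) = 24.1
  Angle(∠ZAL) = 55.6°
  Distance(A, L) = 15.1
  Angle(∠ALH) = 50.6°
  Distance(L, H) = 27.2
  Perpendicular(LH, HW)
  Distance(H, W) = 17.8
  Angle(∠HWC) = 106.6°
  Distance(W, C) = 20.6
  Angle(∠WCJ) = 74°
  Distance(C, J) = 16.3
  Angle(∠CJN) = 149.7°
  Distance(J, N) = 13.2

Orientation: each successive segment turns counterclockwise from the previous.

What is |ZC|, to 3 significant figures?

36.3

Z is at the origin; ZA runs at 93.7° with length 24.1, so A = (-1.56, 24.0). ∠ZAL = 55.6° gives AL at -142° from the x-axis; with |AL| = 15.1, L = (-13.4, 14.7). ∠ALH = 50.6° gives LH at -12.5° from the x-axis; with |LH| = 27.2, H = (13.1, 8.85). LH is perpendicular to HW, so HW runs at 77.5°; with |HW| = 17.8, W = (17.0, 26.2). ∠HWC = 106.6° gives WC at 151° from the x-axis; with |WC| = 20.6, C = (-1.03, 36.2). Then |ZC| = |C − Z| = 36.3.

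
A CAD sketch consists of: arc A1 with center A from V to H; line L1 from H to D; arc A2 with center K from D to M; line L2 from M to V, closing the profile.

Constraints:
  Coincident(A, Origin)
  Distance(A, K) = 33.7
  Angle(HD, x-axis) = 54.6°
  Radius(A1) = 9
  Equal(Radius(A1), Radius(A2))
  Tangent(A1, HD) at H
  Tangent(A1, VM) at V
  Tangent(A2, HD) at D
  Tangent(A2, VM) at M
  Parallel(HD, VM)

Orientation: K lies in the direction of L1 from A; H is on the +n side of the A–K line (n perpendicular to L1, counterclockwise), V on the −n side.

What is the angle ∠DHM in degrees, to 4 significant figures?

28.11°

The slot axis is L1's direction at 54.6°, so u = (cos 54.6°, sin 54.6°) = (0.5793, 0.8151) and n = (−sin 54.6°, cos 54.6°) = (-0.8151, 0.5793). A is at the origin and K lies 33.7 along u from A, so K = 33.7·u = (19.52, 27.47). Tangency of A1 to both parallel lines with radius 9.0 puts H and V at A ± 9.0·n: H = (-7.336, 5.214), V = (7.336, -5.214). Equal radii place D and M the same way about K: D = K + 9.0·n = (12.19, 32.68), M = K − 9.0·n = (26.86, 22.26). Then cos ∠DHM = HD·HM / (|HD||HM|), giving 28.11°.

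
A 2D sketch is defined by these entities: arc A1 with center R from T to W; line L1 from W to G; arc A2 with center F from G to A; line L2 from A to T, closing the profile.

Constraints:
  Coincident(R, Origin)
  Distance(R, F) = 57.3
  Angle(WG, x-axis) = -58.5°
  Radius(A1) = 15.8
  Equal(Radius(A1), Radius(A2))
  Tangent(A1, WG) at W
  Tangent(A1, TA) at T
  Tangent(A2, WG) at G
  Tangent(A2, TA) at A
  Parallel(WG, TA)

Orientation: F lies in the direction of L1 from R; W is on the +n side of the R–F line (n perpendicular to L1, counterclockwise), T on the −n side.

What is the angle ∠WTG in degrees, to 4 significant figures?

61.12°

The slot axis is L1's direction at -58.5°, so u = (cos -58.5°, sin -58.5°) = (0.5225, -0.8526) and n = (−sin -58.5°, cos -58.5°) = (0.8526, 0.5225). R is at the origin and F lies 57.3 along u from R, so F = 57.3·u = (29.94, -48.86). Tangency of A1 to both parallel lines with radius 15.8 puts W and T at R ± 15.8·n: W = (13.47, 8.255), T = (-13.47, -8.255). Equal radii place G and A the same way about F: G = F + 15.8·n = (43.41, -40.60), A = F − 15.8·n = (16.47, -57.11). Then cos ∠WTG = TW·TG / (|TW||TG|), giving 61.12°.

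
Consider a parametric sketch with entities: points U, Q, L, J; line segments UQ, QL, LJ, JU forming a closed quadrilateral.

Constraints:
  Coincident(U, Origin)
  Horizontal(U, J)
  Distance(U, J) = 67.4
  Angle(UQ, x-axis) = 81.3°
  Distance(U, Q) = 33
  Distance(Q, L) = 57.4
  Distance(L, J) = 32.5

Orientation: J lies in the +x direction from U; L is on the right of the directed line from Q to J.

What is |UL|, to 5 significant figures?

40.735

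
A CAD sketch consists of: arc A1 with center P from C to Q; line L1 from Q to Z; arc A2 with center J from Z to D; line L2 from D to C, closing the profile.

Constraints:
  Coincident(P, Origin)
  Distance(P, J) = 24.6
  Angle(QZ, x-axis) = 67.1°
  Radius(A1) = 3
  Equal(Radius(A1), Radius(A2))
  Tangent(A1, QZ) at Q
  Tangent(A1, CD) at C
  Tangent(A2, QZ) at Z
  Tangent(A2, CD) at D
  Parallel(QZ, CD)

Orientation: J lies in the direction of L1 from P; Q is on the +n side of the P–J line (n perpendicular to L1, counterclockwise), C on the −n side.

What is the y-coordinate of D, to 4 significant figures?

21.49

The slot axis is L1's direction at 67.1°, so u = (cos 67.1°, sin 67.1°) = (0.3891, 0.9212) and n = (−sin 67.1°, cos 67.1°) = (-0.9212, 0.3891). P is at the origin and J lies 24.6 along u from P, so J = 24.6·u = (9.572, 22.66). Tangency of A1 to both parallel lines with radius 3.0 puts Q and C at P ± 3.0·n: Q = (-2.764, 1.167), C = (2.764, -1.167). Equal radii place Z and D the same way about J: Z = J + 3.0·n = (6.809, 23.83), D = J − 3.0·n = (12.34, 21.49). So D.y = 21.49.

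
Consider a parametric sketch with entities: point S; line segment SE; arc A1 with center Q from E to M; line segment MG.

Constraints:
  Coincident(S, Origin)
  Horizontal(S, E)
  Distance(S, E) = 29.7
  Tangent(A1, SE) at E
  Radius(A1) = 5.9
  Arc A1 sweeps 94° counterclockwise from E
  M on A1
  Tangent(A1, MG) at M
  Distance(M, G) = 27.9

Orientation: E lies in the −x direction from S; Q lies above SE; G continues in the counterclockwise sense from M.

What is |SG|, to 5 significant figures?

42.771

S is at the origin; S and E share the same y with |SE| = 29.7 and E on the −x side, so E = (-29.700, 0.0000). The tangent condition forces QE to be normal to SE, so Q = E + (0, 5.9) = (-29.700, 5.9000). On A1, E sits at bearing -90° from Q; a 94° counterclockwise sweep puts M at bearing 4°, so M = Q + 5.9·(cos 4°, sin 4°) = (-23.814, 6.3116). The tangent condition forces QM to be normal to MG, so MG runs along (−sin 4°, cos 4°); with |MG| = 27.9, G = (-25.761, 34.144). Then |SG| = |G − S| = 42.771.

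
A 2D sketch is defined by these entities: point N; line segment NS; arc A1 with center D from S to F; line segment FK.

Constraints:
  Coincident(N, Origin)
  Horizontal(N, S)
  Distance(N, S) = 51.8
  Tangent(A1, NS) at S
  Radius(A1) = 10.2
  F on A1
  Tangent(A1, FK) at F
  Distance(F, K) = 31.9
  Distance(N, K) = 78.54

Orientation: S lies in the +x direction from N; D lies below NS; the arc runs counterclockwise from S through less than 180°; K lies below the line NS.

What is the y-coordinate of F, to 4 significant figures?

-17.58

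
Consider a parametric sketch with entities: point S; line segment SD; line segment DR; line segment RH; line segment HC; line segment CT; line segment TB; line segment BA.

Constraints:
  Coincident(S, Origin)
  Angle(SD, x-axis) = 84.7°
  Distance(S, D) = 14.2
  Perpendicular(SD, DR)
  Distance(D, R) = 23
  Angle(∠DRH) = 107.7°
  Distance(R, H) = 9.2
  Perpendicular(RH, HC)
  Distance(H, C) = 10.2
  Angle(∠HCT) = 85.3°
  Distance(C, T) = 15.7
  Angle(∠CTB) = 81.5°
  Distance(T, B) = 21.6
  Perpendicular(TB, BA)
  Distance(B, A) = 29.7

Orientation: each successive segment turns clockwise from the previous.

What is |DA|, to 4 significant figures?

43.88

∠CTB = 81.5° gives TB at -0.8000° from the x-axis; with |TB| = 21.6, B = (35.72, 16.10). TB ⟂ BA, so BA runs at -90.80°; with |BA| = 29.7, A = (35.31, -13.60). Then |DA| = |A − D| = 43.88.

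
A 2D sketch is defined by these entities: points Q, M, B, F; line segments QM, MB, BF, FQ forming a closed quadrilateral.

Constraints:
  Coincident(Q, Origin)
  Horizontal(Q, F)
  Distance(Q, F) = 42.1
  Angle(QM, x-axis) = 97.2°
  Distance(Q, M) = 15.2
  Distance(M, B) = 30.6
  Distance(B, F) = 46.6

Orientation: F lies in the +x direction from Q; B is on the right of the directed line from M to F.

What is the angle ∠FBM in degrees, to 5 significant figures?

70.669°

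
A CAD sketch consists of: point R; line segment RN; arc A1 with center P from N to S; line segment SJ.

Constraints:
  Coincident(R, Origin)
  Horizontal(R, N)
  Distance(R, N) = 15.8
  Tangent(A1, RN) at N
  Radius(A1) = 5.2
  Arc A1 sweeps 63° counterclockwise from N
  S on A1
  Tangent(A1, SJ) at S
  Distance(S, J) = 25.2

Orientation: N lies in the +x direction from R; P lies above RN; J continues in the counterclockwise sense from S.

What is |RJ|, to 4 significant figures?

40.69

R is at the origin; RN is horizontal with |RN| = 15.8 and N on the +x side, so N = (15.80, 0.000). Since A1 is tangent to RN there, PN ⟂ RN, so P = N + (0, 5.2) = (15.80, 5.200). On A1, N sits at bearing -90° from P; a 63° counterclockwise sweep puts S at bearing -27°, so S = P + 5.2·(cos -27°, sin -27°) = (20.43, 2.839). Since A1 is tangent to SJ there, PS ⟂ SJ, so SJ runs along (−sin -27°, cos -27°); with |SJ| = 25.2, J = (31.87, 25.29). Then |RJ| = |J − R| = 40.69.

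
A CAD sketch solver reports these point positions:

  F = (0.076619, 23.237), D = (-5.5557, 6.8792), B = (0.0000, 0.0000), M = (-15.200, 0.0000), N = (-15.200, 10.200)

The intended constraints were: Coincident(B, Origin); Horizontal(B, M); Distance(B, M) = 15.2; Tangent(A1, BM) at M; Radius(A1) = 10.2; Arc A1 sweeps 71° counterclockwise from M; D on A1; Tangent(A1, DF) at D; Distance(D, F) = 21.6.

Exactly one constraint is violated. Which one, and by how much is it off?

Distance(D, F) = 21.6 — off by 4.30.

B = (0.00, 0.00) ✓; B.y = 0.00, M.y = 0.00 ✓; |BM| = 15.20 ✓; ∠(NM, MB) = 90.00° ✓; |NM| = 10.20 ✓; bearing(N→D) − bearing(N→M) = 71.00° ✓; |ND| = 10.20 ✓; ∠(ND, DF) = 90.00° ✓; |DF| = 17.30 ✗.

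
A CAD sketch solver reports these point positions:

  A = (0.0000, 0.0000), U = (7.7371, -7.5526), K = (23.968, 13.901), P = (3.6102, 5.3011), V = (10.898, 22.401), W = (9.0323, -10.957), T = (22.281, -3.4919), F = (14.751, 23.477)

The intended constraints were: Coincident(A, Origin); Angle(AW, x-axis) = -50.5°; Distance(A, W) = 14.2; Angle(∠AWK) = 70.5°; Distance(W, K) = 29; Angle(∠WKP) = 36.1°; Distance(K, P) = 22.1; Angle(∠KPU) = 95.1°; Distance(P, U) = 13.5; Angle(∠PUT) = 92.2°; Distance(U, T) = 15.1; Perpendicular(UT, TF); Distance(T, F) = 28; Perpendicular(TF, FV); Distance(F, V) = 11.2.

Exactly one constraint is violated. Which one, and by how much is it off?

Distance(F, V) = 11.2 — off by 7.20.

A = (0.00, 0.00) ✓; AW at -50.50° ✓; |AW| = 14.20 ✓; ∠AWK = 70.50° ✓; |WK| = 29.00 ✓; ∠WKP = 36.10° ✓; |KP| = 22.10 ✓; ∠KPU = 95.10° ✓; |PU| = 13.50 ✓; ∠PUT = 92.20° ✓; |UT| = 15.10 ✓; ∠(UT, TF) = 90.00° ✓; |TF| = 28.00 ✓; ∠(TF, FV) = 90.00° ✓; |FV| = 4.000 ✗.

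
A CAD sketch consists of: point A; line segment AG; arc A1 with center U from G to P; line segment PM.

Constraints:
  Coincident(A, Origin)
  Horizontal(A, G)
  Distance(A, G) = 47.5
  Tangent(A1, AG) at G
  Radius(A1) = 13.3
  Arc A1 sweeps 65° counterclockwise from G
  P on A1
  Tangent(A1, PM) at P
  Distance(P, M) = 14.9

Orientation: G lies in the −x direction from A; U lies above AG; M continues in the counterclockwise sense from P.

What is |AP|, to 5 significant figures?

36.268

A is at the origin; A and G share the same y with |AG| = 47.5 and G on the −x side, so G = (-47.500, 0.0000). A1 meets AG tangentially, so UG is at right angles to AG, so U = G + (0, 13.3) = (-47.500, 13.300). On A1, G sits at bearing -90° from U; a 65° counterclockwise sweep puts P at bearing -25°, so P = U + 13.3·(cos -25°, sin -25°) = (-35.446, 7.6792). Then |AP| = |P − A| = 36.268.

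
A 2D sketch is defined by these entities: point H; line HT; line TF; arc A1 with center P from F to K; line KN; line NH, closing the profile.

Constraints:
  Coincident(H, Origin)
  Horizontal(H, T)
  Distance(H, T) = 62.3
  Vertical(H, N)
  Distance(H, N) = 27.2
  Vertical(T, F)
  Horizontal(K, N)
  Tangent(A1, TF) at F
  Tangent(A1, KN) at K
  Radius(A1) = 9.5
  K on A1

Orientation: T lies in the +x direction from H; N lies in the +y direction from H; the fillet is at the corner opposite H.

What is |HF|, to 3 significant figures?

64.8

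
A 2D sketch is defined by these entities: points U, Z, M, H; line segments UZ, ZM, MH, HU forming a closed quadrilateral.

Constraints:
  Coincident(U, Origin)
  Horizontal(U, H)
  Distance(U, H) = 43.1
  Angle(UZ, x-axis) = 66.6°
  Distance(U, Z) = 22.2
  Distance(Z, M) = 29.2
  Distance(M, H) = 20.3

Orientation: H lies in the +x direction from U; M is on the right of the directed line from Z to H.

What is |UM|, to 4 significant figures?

23.92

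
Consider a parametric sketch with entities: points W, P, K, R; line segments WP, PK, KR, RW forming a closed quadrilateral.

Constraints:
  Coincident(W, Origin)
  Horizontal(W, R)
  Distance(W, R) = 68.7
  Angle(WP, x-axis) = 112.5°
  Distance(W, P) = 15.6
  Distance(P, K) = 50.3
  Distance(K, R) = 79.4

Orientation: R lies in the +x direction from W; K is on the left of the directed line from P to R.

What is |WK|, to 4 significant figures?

61.73

W is at the origin; W and R share the same y with |WR| = 68.7 and R in +x, so R = (68.7, 0). WP runs at 112.5° with |WP| = 15.6, so P = (-5.970, 14.41). K is determined by |PK| = 50.3 and |KR| = 79.4 together: it lies at the intersection of circle(P, 50.3) and circle(R, 79.4). With |PR| = 76.05, the foot of the radical line on PR is 13.21 from P and the perpendicular offset is √(50.3² − 13.21²) = 48.53. Taking the left-of-PR solution: K = (16.20, 59.56).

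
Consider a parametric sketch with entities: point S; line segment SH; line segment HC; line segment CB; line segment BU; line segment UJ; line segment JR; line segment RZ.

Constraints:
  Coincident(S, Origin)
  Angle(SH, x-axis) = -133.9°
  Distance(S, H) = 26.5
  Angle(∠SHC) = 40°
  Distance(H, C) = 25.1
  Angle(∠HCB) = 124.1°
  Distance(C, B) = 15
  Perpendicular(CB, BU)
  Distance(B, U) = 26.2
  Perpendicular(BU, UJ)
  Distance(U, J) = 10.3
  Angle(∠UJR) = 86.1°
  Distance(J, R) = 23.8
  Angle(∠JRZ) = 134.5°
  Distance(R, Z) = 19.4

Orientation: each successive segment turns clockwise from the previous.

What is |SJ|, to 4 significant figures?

14.34

S is at the origin; SH runs at -133.9° with length 26.5, so H = (-18.38, -19.09). ∠SHC = 40.0° gives HC at 86.10° from the x-axis; with |HC| = 25.1, C = (-16.67, 5.947). ∠HCB = 124.1° gives CB at 30.20° from the x-axis; with |CB| = 15.0, B = (-3.704, 13.49). The perpendicularity gives BU at right angles to CB, so BU runs at -59.80°; with |BU| = 26.2, U = (9.475, -9.151). BU ⟂ UJ, so UJ runs at -149.8°; with |UJ| = 10.3, J = (0.5732, -14.33). Then |SJ| = |J − S| = 14.34.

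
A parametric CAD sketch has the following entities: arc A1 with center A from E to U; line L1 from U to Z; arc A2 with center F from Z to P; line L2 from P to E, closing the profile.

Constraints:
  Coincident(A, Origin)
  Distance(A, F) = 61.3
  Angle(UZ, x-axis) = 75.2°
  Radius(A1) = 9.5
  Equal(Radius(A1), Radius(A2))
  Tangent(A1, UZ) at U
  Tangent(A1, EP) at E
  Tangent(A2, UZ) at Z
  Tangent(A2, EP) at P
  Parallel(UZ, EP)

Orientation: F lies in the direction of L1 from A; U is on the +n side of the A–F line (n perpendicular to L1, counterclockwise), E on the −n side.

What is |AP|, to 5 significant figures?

62.032

The slot axis is L1's direction at 75.2°, so u = (cos 75.2°, sin 75.2°) = (0.25545, 0.96682) and n = (−sin 75.2°, cos 75.2°) = (-0.96682, 0.25545). A is at the origin and F lies 61.3 along u from A, so F = 61.3·u = (15.659, 59.266). Tangency of A1 to both parallel lines with radius 9.5 puts U and E at A ± 9.5·n: U = (-9.1848, 2.4267), E = (9.1848, -2.4267). Equal radii place Z and P the same way about F: Z = F + 9.5·n = (6.4740, 61.693), P = F − 9.5·n = (24.844, 56.840). Then |AP| = |P − A| = 62.032.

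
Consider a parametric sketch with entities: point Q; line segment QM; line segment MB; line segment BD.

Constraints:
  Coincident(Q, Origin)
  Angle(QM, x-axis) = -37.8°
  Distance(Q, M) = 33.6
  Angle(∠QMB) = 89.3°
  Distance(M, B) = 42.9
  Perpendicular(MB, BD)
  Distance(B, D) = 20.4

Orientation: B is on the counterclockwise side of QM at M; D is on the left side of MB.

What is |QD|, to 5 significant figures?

44.492

Q is at the origin; QM runs at -37.8° with length 33.6, so M = 33.6·(cos -37.8°, sin -37.8°) = (26.549, -20.594). ∠QMB = 89.3°, so MB runs at -37.8° + (180° − 89.3°) = 52.900° from the x-axis; with |MB| = 42.9, B = M + 42.9·(cos 52.900°, sin 52.900°) = (52.427, 13.623). The perpendicularity gives BD at right angles to MB; with |BD| = 20.4 on the left of MB, D = B + 20.4·(-0.79758, 0.60321) = (36.156, 25.928). Then |QD| = |D − Q| = 44.492.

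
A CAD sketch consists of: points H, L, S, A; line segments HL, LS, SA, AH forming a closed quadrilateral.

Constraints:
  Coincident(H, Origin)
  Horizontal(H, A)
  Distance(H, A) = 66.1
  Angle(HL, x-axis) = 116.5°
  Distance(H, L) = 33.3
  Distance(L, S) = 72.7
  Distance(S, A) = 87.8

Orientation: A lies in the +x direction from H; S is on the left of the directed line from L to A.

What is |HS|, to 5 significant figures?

89.592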